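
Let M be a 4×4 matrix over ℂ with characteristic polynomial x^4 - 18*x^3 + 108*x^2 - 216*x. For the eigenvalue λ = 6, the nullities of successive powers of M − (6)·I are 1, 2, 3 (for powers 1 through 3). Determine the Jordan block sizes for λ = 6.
Block sizes for λ = 6: [3]

From the dimensions of kernels of powers, the number of Jordan blocks of size at least j is d_j − d_{j−1} where d_j = dim ker(N^j) (with d_0 = 0). Computing the differences gives [1, 1, 1].
The number of blocks of size exactly k is (#blocks of size ≥ k) − (#blocks of size ≥ k + 1), so the partition is: 1 block(s) of size 3.
In nonincreasing order the block sizes are [3].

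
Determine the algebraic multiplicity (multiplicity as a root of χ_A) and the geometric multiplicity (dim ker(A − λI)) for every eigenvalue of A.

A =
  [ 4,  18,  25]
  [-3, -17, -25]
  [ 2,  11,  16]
λ = 1: alg = 3, geom = 1

Step 1 — factor the characteristic polynomial to read off the algebraic multiplicities:
  χ_A(x) = (x - 1)^3

Step 2 — compute geometric multiplicities via the rank-nullity identity g(λ) = n − rank(A − λI):
  rank(A − (1)·I) = 2, so dim ker(A − (1)·I) = n − 2 = 1

Summary:
  λ = 1: algebraic multiplicity = 3, geometric multiplicity = 1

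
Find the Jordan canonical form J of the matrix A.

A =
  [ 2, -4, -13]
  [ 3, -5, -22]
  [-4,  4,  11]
J_1(-2) ⊕ J_2(5)

The characteristic polynomial is
  det(x·I − A) = x^3 - 8*x^2 + 5*x + 50 = (x - 5)^2*(x + 2)

Eigenvalues and multiplicities (the geometric multiplicity of λ is n − rank(A − λI), which equals the number of Jordan blocks for λ):
  λ = -2: algebraic multiplicity = 1, geometric multiplicity = 1
  λ = 5: algebraic multiplicity = 2, geometric multiplicity = 1

Determining the block sizes for each eigenvalue:
  λ = -2: one block (gm = 1), so the single block has size am = 1 → block sizes [1]
  λ = 5: one block (gm = 1), so the single block has size am = 2 → block sizes [2]

Assembling the blocks gives a Jordan form
J =
  [-2, 0, 0]
  [ 0, 5, 1]
  [ 0, 0, 5]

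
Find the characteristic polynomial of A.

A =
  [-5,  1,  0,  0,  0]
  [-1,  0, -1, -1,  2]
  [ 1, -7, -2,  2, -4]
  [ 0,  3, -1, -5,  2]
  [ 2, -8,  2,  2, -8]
x^5 + 20*x^4 + 160*x^3 + 640*x^2 + 1280*x + 1024

Expanding det(x·I − A) (e.g. by cofactor expansion or by noting that A is similar to its Jordan form J, which has the same characteristic polynomial as A) gives
  χ_A(x) = x^5 + 20*x^4 + 160*x^3 + 640*x^2 + 1280*x + 1024
which factors as (x + 4)^5. The eigenvalues (with algebraic multiplicities) are λ = -4 with multiplicity 5.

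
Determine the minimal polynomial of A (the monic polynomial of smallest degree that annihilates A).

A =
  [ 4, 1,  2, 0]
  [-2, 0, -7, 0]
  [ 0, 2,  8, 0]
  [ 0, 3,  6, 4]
x^3 - 12*x^2 + 48*x - 64

The characteristic polynomial is χ_A(x) = (x - 4)^4, so the eigenvalues are known. The minimal polynomial is
  m_A(x) = Π_λ (x − λ)^{k_λ}
where k_λ is the size of the *largest* Jordan block for λ (equivalently, the smallest k with (A − λI)^k v = 0 for every generalised eigenvector v of λ).

  λ = 4: largest Jordan block has size 3, contributing (x − 4)^3

So m_A(x) = (x - 4)^3 = x^3 - 12*x^2 + 48*x - 64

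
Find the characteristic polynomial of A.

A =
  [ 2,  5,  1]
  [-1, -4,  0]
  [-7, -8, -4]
x^3 + 6*x^2 + 12*x + 8

Expanding det(x·I − A) (e.g. by cofactor expansion or by noting that A is similar to its Jordan form J, which has the same characteristic polynomial as A) gives
  χ_A(x) = x^3 + 6*x^2 + 12*x + 8
which factors as (x + 2)^3. The eigenvalues (with algebraic multiplicities) are λ = -2 with multiplicity 3.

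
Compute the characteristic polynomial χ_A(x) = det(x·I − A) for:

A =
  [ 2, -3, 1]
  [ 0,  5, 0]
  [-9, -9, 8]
x^3 - 15*x^2 + 75*x - 125

Expanding det(x·I − A) (e.g. by cofactor expansion or by noting that A is similar to its Jordan form J, which has the same characteristic polynomial as A) gives
  χ_A(x) = x^3 - 15*x^2 + 75*x - 125
which factors as (x - 5)^3. The eigenvalues (with algebraic multiplicities) are λ = 5 with multiplicity 3.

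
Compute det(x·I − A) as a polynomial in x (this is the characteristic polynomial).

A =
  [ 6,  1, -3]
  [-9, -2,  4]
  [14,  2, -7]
x^3 + 3*x^2 + 3*x + 1

Expanding det(x·I − A) (e.g. by cofactor expansion or by noting that A is similar to its Jordan form J, which has the same characteristic polynomial as A) gives
  χ_A(x) = x^3 + 3*x^2 + 3*x + 1
which factors as (x + 1)^3. The eigenvalues (with algebraic multiplicities) are λ = -1 with multiplicity 3.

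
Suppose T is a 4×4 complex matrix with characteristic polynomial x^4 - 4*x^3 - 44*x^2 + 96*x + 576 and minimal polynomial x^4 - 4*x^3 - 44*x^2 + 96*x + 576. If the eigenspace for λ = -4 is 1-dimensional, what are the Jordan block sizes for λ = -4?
Block sizes for λ = -4: [2]

Step 1 — from the characteristic polynomial, algebraic multiplicity of λ = -4 is 2. From dim ker(T − (-4)·I) = 1, there are exactly 1 Jordan blocks for λ = -4.
Step 2 — from the minimal polynomial, the factor (x + 4)^2 tells us the largest block for λ = -4 has size 2.
Step 3 — with total size 2, 1 blocks, and largest block 2, the block sizes (in nonincreasing order) are [2].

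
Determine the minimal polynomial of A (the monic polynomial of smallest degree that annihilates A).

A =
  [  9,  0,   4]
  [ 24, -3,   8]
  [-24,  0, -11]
x^2 + 2*x - 3

The characteristic polynomial is χ_A(x) = (x - 1)*(x + 3)^2, so the eigenvalues are known. The minimal polynomial is
  m_A(x) = Π_λ (x − λ)^{k_λ}
where k_λ is the size of the *largest* Jordan block for λ (equivalently, the smallest k with (A − λI)^k v = 0 for every generalised eigenvector v of λ).

  λ = -3: largest Jordan block has size 1, contributing (x + 3)
  λ = 1: largest Jordan block has size 1, contributing (x − 1)

So m_A(x) = (x - 1)*(x + 3) = x^2 + 2*x - 3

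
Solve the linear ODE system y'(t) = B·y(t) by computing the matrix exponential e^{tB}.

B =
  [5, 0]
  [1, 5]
e^{tB} =
  [exp(5*t), 0]
  [t*exp(5*t), exp(5*t)]

Strategy: write B = P · J · P⁻¹ where J is a Jordan canonical form, so e^{tB} = P · e^{tJ} · P⁻¹, and e^{tJ} can be computed block-by-block.

B has Jordan form
J =
  [5, 1]
  [0, 5]
(up to reordering of blocks).

Per-block formulas:
  For a 2×2 Jordan block J_2(5): exp(t · J_2(5)) = e^(5t)·(I + t·N), where N is the 2×2 nilpotent shift.

After assembling e^{tJ} and conjugating by P, we get:

e^{tB} =
  [exp(5*t), 0]
  [t*exp(5*t), exp(5*t)]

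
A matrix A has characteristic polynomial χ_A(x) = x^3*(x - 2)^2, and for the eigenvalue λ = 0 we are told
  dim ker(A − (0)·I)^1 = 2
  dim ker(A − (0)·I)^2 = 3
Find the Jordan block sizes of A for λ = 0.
Block sizes for λ = 0: [2, 1]

From the dimensions of kernels of powers, the number of Jordan blocks of size at least j is d_j − d_{j−1} where d_j = dim ker(N^j) (with d_0 = 0). Computing the differences gives [2, 1].
The number of blocks of size exactly k is (#blocks of size ≥ k) − (#blocks of size ≥ k + 1), so the partition is: 1 block(s) of size 1, 1 block(s) of size 2.
In nonincreasing order the block sizes are [2, 1].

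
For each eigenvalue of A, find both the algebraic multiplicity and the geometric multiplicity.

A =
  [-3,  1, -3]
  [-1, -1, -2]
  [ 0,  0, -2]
λ = -2: alg = 3, geom = 1

Step 1 — factor the characteristic polynomial to read off the algebraic multiplicities:
  χ_A(x) = (x + 2)^3

Step 2 — compute geometric multiplicities via the rank-nullity identity g(λ) = n − rank(A − λI):
  rank(A − (-2)·I) = 2, so dim ker(A − (-2)·I) = n − 2 = 1

Summary:
  λ = -2: algebraic multiplicity = 3, geometric multiplicity = 1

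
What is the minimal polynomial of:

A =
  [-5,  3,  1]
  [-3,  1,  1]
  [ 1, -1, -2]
x^3 + 6*x^2 + 12*x + 8

The characteristic polynomial is χ_A(x) = (x + 2)^3, so the eigenvalues are known. The minimal polynomial is
  m_A(x) = Π_λ (x − λ)^{k_λ}
where k_λ is the size of the *largest* Jordan block for λ (equivalently, the smallest k with (A − λI)^k v = 0 for every generalised eigenvector v of λ).

  λ = -2: largest Jordan block has size 3, contributing (x + 2)^3

So m_A(x) = (x + 2)^3 = x^3 + 6*x^2 + 12*x + 8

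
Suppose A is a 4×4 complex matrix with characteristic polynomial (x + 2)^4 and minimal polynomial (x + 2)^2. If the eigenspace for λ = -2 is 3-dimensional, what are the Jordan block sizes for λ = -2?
Block sizes for λ = -2: [2, 1, 1]

Step 1 — from the characteristic polynomial, algebraic multiplicity of λ = -2 is 4. From dim ker(A − (-2)·I) = 3, there are exactly 3 Jordan blocks for λ = -2.
Step 2 — from the minimal polynomial, the factor (x + 2)^2 tells us the largest block for λ = -2 has size 2.
Step 3 — with total size 4, 3 blocks, and largest block 2, the block sizes (in nonincreasing order) are [2, 1, 1].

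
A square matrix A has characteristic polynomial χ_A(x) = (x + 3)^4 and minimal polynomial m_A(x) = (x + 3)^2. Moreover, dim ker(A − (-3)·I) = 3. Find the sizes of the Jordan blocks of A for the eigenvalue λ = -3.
Block sizes for λ = -3: [2, 1, 1]

Step 1 — from the characteristic polynomial, algebraic multiplicity of λ = -3 is 4. From dim ker(A − (-3)·I) = 3, there are exactly 3 Jordan blocks for λ = -3.
Step 2 — from the minimal polynomial, the factor (x + 3)^2 tells us the largest block for λ = -3 has size 2.
Step 3 — with total size 4, 3 blocks, and largest block 2, the block sizes (in nonincreasing order) are [2, 1, 1].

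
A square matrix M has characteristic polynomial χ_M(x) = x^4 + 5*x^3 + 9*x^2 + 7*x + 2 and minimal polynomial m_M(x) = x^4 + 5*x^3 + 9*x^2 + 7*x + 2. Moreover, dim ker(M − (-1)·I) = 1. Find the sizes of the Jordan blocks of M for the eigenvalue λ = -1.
Block sizes for λ = -1: [3]

Step 1 — from the characteristic polynomial, algebraic multiplicity of λ = -1 is 3. From dim ker(M − (-1)·I) = 1, there are exactly 1 Jordan blocks for λ = -1.
Step 2 — from the minimal polynomial, the factor (x + 1)^3 tells us the largest block for λ = -1 has size 3.
Step 3 — with total size 3, 1 blocks, and largest block 3, the block sizes (in nonincreasing order) are [3].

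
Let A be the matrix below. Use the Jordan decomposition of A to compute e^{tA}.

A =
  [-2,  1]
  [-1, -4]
e^{tA} =
  [t*exp(-3*t) + exp(-3*t), t*exp(-3*t)]
  [-t*exp(-3*t), -t*exp(-3*t) + exp(-3*t)]

Strategy: write A = P · J · P⁻¹ where J is a Jordan canonical form, so e^{tA} = P · e^{tJ} · P⁻¹, and e^{tJ} can be computed block-by-block.

A has Jordan form
J =
  [-3,  1]
  [ 0, -3]
(up to reordering of blocks).

Per-block formulas:
  For a 2×2 Jordan block J_2(-3): exp(t · J_2(-3)) = e^(-3t)·(I + t·N), where N is the 2×2 nilpotent shift.

After assembling e^{tJ} and conjugating by P, we get:

e^{tA} =
  [t*exp(-3*t) + exp(-3*t), t*exp(-3*t)]
  [-t*exp(-3*t), -t*exp(-3*t) + exp(-3*t)]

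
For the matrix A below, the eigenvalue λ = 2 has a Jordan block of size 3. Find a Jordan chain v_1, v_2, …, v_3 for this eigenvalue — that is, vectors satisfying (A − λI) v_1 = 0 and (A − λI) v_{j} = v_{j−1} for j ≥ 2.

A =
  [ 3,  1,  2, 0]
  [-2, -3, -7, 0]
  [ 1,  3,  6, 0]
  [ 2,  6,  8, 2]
A Jordan chain for λ = 2 of length 3:
v_1 = (1, 1, -1, -2)ᵀ
v_2 = (1, -2, 1, 2)ᵀ
v_3 = (1, 0, 0, 0)ᵀ

Let N = A − (2)·I. We want v_3 with N^3 v_3 = 0 but N^2 v_3 ≠ 0; then v_{j-1} := N · v_j for j = 3, …, 2.

Pick v_3 = (1, 0, 0, 0)ᵀ.
Then v_2 = N · v_3 = (1, -2, 1, 2)ᵀ.
Then v_1 = N · v_2 = (1, 1, -1, -2)ᵀ.

Sanity check: (A − (2)·I) v_1 = (0, 0, 0, 0)ᵀ = 0. ✓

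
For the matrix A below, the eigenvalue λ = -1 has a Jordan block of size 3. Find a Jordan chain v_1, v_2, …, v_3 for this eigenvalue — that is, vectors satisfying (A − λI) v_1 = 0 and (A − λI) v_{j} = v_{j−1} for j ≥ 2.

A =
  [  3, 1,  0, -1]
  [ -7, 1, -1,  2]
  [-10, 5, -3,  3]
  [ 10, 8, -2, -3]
A Jordan chain for λ = -1 of length 3:
v_1 = (-8, 0, -8, -32)ᵀ
v_2 = (11, -8, -5, 44)ᵀ
v_3 = (2, 3, 0, 0)ᵀ

Let N = A − (-1)·I. We want v_3 with N^3 v_3 = 0 but N^2 v_3 ≠ 0; then v_{j-1} := N · v_j for j = 3, …, 2.

Pick v_3 = (2, 3, 0, 0)ᵀ.
Then v_2 = N · v_3 = (11, -8, -5, 44)ᵀ.
Then v_1 = N · v_2 = (-8, 0, -8, -32)ᵀ.

Sanity check: (A − (-1)·I) v_1 = (0, 0, 0, 0)ᵀ = 0. ✓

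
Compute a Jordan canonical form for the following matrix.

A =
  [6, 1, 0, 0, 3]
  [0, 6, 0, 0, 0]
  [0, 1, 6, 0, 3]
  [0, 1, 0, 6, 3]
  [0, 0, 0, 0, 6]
J_2(6) ⊕ J_1(6) ⊕ J_1(6) ⊕ J_1(6)

The characteristic polynomial is
  det(x·I − A) = x^5 - 30*x^4 + 360*x^3 - 2160*x^2 + 6480*x - 7776 = (x - 6)^5

Eigenvalues and multiplicities (the geometric multiplicity of λ is n − rank(A − λI), which equals the number of Jordan blocks for λ):
  λ = 6: algebraic multiplicity = 5, geometric multiplicity = 4

Determining the block sizes for each eigenvalue:
  λ = 6: 4 blocks summing to 5 forces exactly one block of size 2 and the rest size 1 → block sizes [2, 1, 1, 1]

Assembling the blocks gives a Jordan form
J =
  [6, 1, 0, 0, 0]
  [0, 6, 0, 0, 0]
  [0, 0, 6, 0, 0]
  [0, 0, 0, 6, 0]
  [0, 0, 0, 0, 6]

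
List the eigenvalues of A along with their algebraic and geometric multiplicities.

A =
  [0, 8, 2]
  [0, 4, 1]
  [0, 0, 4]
λ = 0: alg = 1, geom = 1; λ = 4: alg = 2, geom = 1

Step 1 — factor the characteristic polynomial to read off the algebraic multiplicities:
  χ_A(x) = x*(x - 4)^2

Step 2 — compute geometric multiplicities via the rank-nullity identity g(λ) = n − rank(A − λI):
  rank(A − (0)·I) = 2, so dim ker(A − (0)·I) = n − 2 = 1
  rank(A − (4)·I) = 2, so dim ker(A − (4)·I) = n − 2 = 1

Summary:
  λ = 0: algebraic multiplicity = 1, geometric multiplicity = 1
  λ = 4: algebraic multiplicity = 2, geometric multiplicity = 1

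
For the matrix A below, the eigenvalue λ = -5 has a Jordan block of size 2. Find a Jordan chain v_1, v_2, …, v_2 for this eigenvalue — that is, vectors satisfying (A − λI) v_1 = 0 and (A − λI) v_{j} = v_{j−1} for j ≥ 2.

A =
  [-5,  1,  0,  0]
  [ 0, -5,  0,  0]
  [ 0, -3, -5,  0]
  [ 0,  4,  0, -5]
A Jordan chain for λ = -5 of length 2:
v_1 = (1, 0, -3, 4)ᵀ
v_2 = (0, 1, 0, 0)ᵀ

Let N = A − (-5)·I. We want v_2 with N^2 v_2 = 0 but N^1 v_2 ≠ 0; then v_{j-1} := N · v_j for j = 2, …, 2.

Pick v_2 = (0, 1, 0, 0)ᵀ.
Then v_1 = N · v_2 = (1, 0, -3, 4)ᵀ.

Sanity check: (A − (-5)·I) v_1 = (0, 0, 0, 0)ᵀ = 0. ✓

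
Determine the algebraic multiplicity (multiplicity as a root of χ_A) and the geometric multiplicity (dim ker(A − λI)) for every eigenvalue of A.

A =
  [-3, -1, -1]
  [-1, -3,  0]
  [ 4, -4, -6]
λ = -4: alg = 3, geom = 1

Step 1 — factor the characteristic polynomial to read off the algebraic multiplicities:
  χ_A(x) = (x + 4)^3

Step 2 — compute geometric multiplicities via the rank-nullity identity g(λ) = n − rank(A − λI):
  rank(A − (-4)·I) = 2, so dim ker(A − (-4)·I) = n − 2 = 1

Summary:
  λ = -4: algebraic multiplicity = 3, geometric multiplicity = 1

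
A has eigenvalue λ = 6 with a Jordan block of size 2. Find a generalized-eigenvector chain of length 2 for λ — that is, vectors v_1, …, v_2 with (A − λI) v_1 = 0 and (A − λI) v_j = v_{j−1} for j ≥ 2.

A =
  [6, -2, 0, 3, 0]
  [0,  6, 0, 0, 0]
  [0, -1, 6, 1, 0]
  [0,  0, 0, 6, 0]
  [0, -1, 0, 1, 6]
A Jordan chain for λ = 6 of length 2:
v_1 = (-2, 0, -1, 0, -1)ᵀ
v_2 = (0, 1, 0, 0, 0)ᵀ

Let N = A − (6)·I. We want v_2 with N^2 v_2 = 0 but N^1 v_2 ≠ 0; then v_{j-1} := N · v_j for j = 2, …, 2.

Pick v_2 = (0, 1, 0, 0, 0)ᵀ.
Then v_1 = N · v_2 = (-2, 0, -1, 0, -1)ᵀ.

Sanity check: (A − (6)·I) v_1 = (0, 0, 0, 0, 0)ᵀ = 0. ✓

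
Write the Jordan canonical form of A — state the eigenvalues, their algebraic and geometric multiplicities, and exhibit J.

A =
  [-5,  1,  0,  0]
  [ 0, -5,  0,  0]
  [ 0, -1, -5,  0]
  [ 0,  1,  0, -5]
J_2(-5) ⊕ J_1(-5) ⊕ J_1(-5)

The characteristic polynomial is
  det(x·I − A) = x^4 + 20*x^3 + 150*x^2 + 500*x + 625 = (x + 5)^4

Eigenvalues and multiplicities (the geometric multiplicity of λ is n − rank(A − λI), which equals the number of Jordan blocks for λ):
  λ = -5: algebraic multiplicity = 4, geometric multiplicity = 3

Determining the block sizes for each eigenvalue:
  λ = -5: 3 blocks summing to 4 forces exactly one block of size 2 and the rest size 1 → block sizes [2, 1, 1]

Assembling the blocks gives a Jordan form
J =
  [-5,  1,  0,  0]
  [ 0, -5,  0,  0]
  [ 0,  0, -5,  0]
  [ 0,  0,  0, -5]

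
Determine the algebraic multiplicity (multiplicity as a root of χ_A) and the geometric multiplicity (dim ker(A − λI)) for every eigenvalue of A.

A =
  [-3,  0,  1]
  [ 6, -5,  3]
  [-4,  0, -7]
λ = -5: alg = 3, geom = 2

Step 1 — factor the characteristic polynomial to read off the algebraic multiplicities:
  χ_A(x) = (x + 5)^3

Step 2 — compute geometric multiplicities via the rank-nullity identity g(λ) = n − rank(A − λI):
  rank(A − (-5)·I) = 1, so dim ker(A − (-5)·I) = n − 1 = 2

Summary:
  λ = -5: algebraic multiplicity = 3, geometric multiplicity = 2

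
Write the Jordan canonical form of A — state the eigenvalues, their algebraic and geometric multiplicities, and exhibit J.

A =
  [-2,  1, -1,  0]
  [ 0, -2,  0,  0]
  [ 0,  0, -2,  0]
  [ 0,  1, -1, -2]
J_2(-2) ⊕ J_1(-2) ⊕ J_1(-2)

The characteristic polynomial is
  det(x·I − A) = x^4 + 8*x^3 + 24*x^2 + 32*x + 16 = (x + 2)^4

Eigenvalues and multiplicities (the geometric multiplicity of λ is n − rank(A − λI), which equals the number of Jordan blocks for λ):
  λ = -2: algebraic multiplicity = 4, geometric multiplicity = 3

Determining the block sizes for each eigenvalue:
  λ = -2: 3 blocks summing to 4 forces exactly one block of size 2 and the rest size 1 → block sizes [2, 1, 1]

Assembling the blocks gives a Jordan form
J =
  [-2,  1,  0,  0]
  [ 0, -2,  0,  0]
  [ 0,  0, -2,  0]
  [ 0,  0,  0, -2]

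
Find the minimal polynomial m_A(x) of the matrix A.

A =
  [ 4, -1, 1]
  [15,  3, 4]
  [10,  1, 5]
x^3 - 12*x^2 + 48*x - 64

The characteristic polynomial is χ_A(x) = (x - 4)^3, so the eigenvalues are known. The minimal polynomial is
  m_A(x) = Π_λ (x − λ)^{k_λ}
where k_λ is the size of the *largest* Jordan block for λ (equivalently, the smallest k with (A − λI)^k v = 0 for every generalised eigenvector v of λ).

  λ = 4: largest Jordan block has size 3, contributing (x − 4)^3

So m_A(x) = (x - 4)^3 = x^3 - 12*x^2 + 48*x - 64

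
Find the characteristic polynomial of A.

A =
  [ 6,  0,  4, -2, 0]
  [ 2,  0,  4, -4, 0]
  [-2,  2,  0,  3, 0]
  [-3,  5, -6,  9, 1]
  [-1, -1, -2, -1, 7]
x^5 - 22*x^4 + 192*x^3 - 832*x^2 + 1792*x - 1536

Expanding det(x·I − A) (e.g. by cofactor expansion or by noting that A is similar to its Jordan form J, which has the same characteristic polynomial as A) gives
  χ_A(x) = x^5 - 22*x^4 + 192*x^3 - 832*x^2 + 1792*x - 1536
which factors as (x - 6)*(x - 4)^4. The eigenvalues (with algebraic multiplicities) are λ = 4 with multiplicity 4, λ = 6 with multiplicity 1.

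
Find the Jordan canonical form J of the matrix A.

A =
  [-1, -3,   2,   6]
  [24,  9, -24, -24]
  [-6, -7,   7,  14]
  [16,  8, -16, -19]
J_1(-3) ⊕ J_1(-3) ⊕ J_2(1)

The characteristic polynomial is
  det(x·I − A) = x^4 + 4*x^3 - 2*x^2 - 12*x + 9 = (x - 1)^2*(x + 3)^2

Eigenvalues and multiplicities (the geometric multiplicity of λ is n − rank(A − λI), which equals the number of Jordan blocks for λ):
  λ = -3: algebraic multiplicity = 2, geometric multiplicity = 2
  λ = 1: algebraic multiplicity = 2, geometric multiplicity = 1

Determining the block sizes for each eigenvalue:
  λ = -3: gm = am = 2, so every block has size 1 → block sizes [1, 1]
  λ = 1: one block (gm = 1), so the single block has size am = 2 → block sizes [2]

Assembling the blocks gives a Jordan form
J =
  [-3,  0, 0, 0]
  [ 0, -3, 0, 0]
  [ 0,  0, 1, 1]
  [ 0,  0, 0, 1]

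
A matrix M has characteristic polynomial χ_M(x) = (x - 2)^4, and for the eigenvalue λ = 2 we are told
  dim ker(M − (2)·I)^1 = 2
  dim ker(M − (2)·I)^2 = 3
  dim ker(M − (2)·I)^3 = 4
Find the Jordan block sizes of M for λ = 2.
Block sizes for λ = 2: [3, 1]

From the dimensions of kernels of powers, the number of Jordan blocks of size at least j is d_j − d_{j−1} where d_j = dim ker(N^j) (with d_0 = 0). Computing the differences gives [2, 1, 1].
The number of blocks of size exactly k is (#blocks of size ≥ k) − (#blocks of size ≥ k + 1), so the partition is: 1 block(s) of size 1, 1 block(s) of size 3.
In nonincreasing order the block sizes are [3, 1].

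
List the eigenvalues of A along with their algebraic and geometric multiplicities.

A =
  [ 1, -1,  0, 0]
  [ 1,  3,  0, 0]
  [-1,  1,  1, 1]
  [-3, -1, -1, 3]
λ = 2: alg = 4, geom = 2

Step 1 — factor the characteristic polynomial to read off the algebraic multiplicities:
  χ_A(x) = (x - 2)^4

Step 2 — compute geometric multiplicities via the rank-nullity identity g(λ) = n − rank(A − λI):
  rank(A − (2)·I) = 2, so dim ker(A − (2)·I) = n − 2 = 2

Summary:
  λ = 2: algebraic multiplicity = 4, geometric multiplicity = 2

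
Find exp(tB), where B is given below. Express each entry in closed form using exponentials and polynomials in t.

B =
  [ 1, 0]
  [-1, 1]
e^{tB} =
  [exp(t), 0]
  [-t*exp(t), exp(t)]

Strategy: write B = P · J · P⁻¹ where J is a Jordan canonical form, so e^{tB} = P · e^{tJ} · P⁻¹, and e^{tJ} can be computed block-by-block.

B has Jordan form
J =
  [1, 1]
  [0, 1]
(up to reordering of blocks).

Per-block formulas:
  For a 2×2 Jordan block J_2(1): exp(t · J_2(1)) = e^(1t)·(I + t·N), where N is the 2×2 nilpotent shift.

After assembling e^{tJ} and conjugating by P, we get:

e^{tB} =
  [exp(t), 0]
  [-t*exp(t), exp(t)]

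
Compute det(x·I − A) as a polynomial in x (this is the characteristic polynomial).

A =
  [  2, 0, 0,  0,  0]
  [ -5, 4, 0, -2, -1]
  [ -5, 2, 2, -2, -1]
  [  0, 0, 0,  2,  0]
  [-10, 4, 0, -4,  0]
x^5 - 10*x^4 + 40*x^3 - 80*x^2 + 80*x - 32

Expanding det(x·I − A) (e.g. by cofactor expansion or by noting that A is similar to its Jordan form J, which has the same characteristic polynomial as A) gives
  χ_A(x) = x^5 - 10*x^4 + 40*x^3 - 80*x^2 + 80*x - 32
which factors as (x - 2)^5. The eigenvalues (with algebraic multiplicities) are λ = 2 with multiplicity 5.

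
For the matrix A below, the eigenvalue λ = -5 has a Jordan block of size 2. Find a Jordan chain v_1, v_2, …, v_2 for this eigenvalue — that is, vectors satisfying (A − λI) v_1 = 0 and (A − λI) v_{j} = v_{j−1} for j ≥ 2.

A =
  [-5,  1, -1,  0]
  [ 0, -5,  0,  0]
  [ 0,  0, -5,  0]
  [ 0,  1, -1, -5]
A Jordan chain for λ = -5 of length 2:
v_1 = (1, 0, 0, 1)ᵀ
v_2 = (0, 1, 0, 0)ᵀ

Let N = A − (-5)·I. We want v_2 with N^2 v_2 = 0 but N^1 v_2 ≠ 0; then v_{j-1} := N · v_j for j = 2, …, 2.

Pick v_2 = (0, 1, 0, 0)ᵀ.
Then v_1 = N · v_2 = (1, 0, 0, 1)ᵀ.

Sanity check: (A − (-5)·I) v_1 = (0, 0, 0, 0)ᵀ = 0. ✓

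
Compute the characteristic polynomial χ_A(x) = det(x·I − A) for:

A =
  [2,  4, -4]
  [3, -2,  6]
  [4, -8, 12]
x^3 - 12*x^2 + 48*x - 64

Expanding det(x·I − A) (e.g. by cofactor expansion or by noting that A is similar to its Jordan form J, which has the same characteristic polynomial as A) gives
  χ_A(x) = x^3 - 12*x^2 + 48*x - 64
which factors as (x - 4)^3. The eigenvalues (with algebraic multiplicities) are λ = 4 with multiplicity 3.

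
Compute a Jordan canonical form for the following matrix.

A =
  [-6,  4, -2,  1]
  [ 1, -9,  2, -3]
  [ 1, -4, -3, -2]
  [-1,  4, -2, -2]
J_3(-5) ⊕ J_1(-5)

The characteristic polynomial is
  det(x·I − A) = x^4 + 20*x^3 + 150*x^2 + 500*x + 625 = (x + 5)^4

Eigenvalues and multiplicities (the geometric multiplicity of λ is n − rank(A − λI), which equals the number of Jordan blocks for λ):
  λ = -5: algebraic multiplicity = 4, geometric multiplicity = 2

Determining the block sizes for each eigenvalue:
  λ = -5: with am = 4 and gm = 2, the partition is not yet determined (e.g. several partitions of 4 into 2 parts exist). Let N = A − (-5)·I. Computing rank(N^1) = 2, rank(N^2) = 1, rank(N^3) = 0; the number of blocks of size ≥ j is rank(N^{j−1}) − rank(N^j), giving [2, 1, 1]. So we have 1 block(s) of size 3, 1 block(s) of size 1 → block sizes [3, 1]

Assembling the blocks gives a Jordan form
J =
  [-5,  1,  0,  0]
  [ 0, -5,  1,  0]
  [ 0,  0, -5,  0]
  [ 0,  0,  0, -5]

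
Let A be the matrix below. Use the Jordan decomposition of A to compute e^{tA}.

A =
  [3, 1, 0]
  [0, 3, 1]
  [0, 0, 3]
e^{tA} =
  [exp(3*t), t*exp(3*t), t^2*exp(3*t)/2]
  [0, exp(3*t), t*exp(3*t)]
  [0, 0, exp(3*t)]

Strategy: write A = P · J · P⁻¹ where J is a Jordan canonical form, so e^{tA} = P · e^{tJ} · P⁻¹, and e^{tJ} can be computed block-by-block.

A has Jordan form
J =
  [3, 1, 0]
  [0, 3, 1]
  [0, 0, 3]
(up to reordering of blocks).

Per-block formulas:
  For a 3×3 Jordan block J_3(3): exp(t · J_3(3)) = e^(3t)·(I + t·N + (t^2/2)·N^2), where N is the 3×3 nilpotent shift.

After assembling e^{tJ} and conjugating by P, we get:

e^{tA} =
  [exp(3*t), t*exp(3*t), t^2*exp(3*t)/2]
  [0, exp(3*t), t*exp(3*t)]
  [0, 0, exp(3*t)]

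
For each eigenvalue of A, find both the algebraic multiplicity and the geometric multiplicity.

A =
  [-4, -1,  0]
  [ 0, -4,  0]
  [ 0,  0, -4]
λ = -4: alg = 3, geom = 2

Step 1 — factor the characteristic polynomial to read off the algebraic multiplicities:
  χ_A(x) = (x + 4)^3

Step 2 — compute geometric multiplicities via the rank-nullity identity g(λ) = n − rank(A − λI):
  rank(A − (-4)·I) = 1, so dim ker(A − (-4)·I) = n − 1 = 2

Summary:
  λ = -4: algebraic multiplicity = 3, geometric multiplicity = 2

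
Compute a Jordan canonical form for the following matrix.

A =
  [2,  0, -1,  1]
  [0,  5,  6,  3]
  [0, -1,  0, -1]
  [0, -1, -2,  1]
J_2(2) ⊕ J_2(2)

The characteristic polynomial is
  det(x·I − A) = x^4 - 8*x^3 + 24*x^2 - 32*x + 16 = (x - 2)^4

Eigenvalues and multiplicities (the geometric multiplicity of λ is n − rank(A − λI), which equals the number of Jordan blocks for λ):
  λ = 2: algebraic multiplicity = 4, geometric multiplicity = 2

Determining the block sizes for each eigenvalue:
  λ = 2: with am = 4 and gm = 2, the partition is not yet determined (e.g. several partitions of 4 into 2 parts exist). Let N = A − (2)·I. Computing rank(N^1) = 2, rank(N^2) = 0; the number of blocks of size ≥ j is rank(N^{j−1}) − rank(N^j), giving [2, 2]. So we have 2 block(s) of size 2 → block sizes [2, 2]

Assembling the blocks gives a Jordan form
J =
  [2, 1, 0, 0]
  [0, 2, 0, 0]
  [0, 0, 2, 1]
  [0, 0, 0, 2]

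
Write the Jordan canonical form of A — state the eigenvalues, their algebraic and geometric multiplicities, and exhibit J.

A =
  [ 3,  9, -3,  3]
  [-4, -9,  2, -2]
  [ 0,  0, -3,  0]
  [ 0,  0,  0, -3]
J_2(-3) ⊕ J_1(-3) ⊕ J_1(-3)

The characteristic polynomial is
  det(x·I − A) = x^4 + 12*x^3 + 54*x^2 + 108*x + 81 = (x + 3)^4

Eigenvalues and multiplicities (the geometric multiplicity of λ is n − rank(A − λI), which equals the number of Jordan blocks for λ):
  λ = -3: algebraic multiplicity = 4, geometric multiplicity = 3

Determining the block sizes for each eigenvalue:
  λ = -3: 3 blocks summing to 4 forces exactly one block of size 2 and the rest size 1 → block sizes [2, 1, 1]

Assembling the blocks gives a Jordan form
J =
  [-3,  1,  0,  0]
  [ 0, -3,  0,  0]
  [ 0,  0, -3,  0]
  [ 0,  0,  0, -3]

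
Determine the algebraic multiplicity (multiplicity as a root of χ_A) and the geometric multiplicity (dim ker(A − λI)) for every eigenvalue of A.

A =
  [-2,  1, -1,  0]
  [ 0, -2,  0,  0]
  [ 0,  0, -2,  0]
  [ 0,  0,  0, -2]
λ = -2: alg = 4, geom = 3

Step 1 — factor the characteristic polynomial to read off the algebraic multiplicities:
  χ_A(x) = (x + 2)^4

Step 2 — compute geometric multiplicities via the rank-nullity identity g(λ) = n − rank(A − λI):
  rank(A − (-2)·I) = 1, so dim ker(A − (-2)·I) = n − 1 = 3

Summary:
  λ = -2: algebraic multiplicity = 4, geometric multiplicity = 3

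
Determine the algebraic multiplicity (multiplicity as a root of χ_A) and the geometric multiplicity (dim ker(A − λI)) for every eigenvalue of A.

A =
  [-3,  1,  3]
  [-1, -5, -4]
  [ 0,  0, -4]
λ = -4: alg = 3, geom = 1

Step 1 — factor the characteristic polynomial to read off the algebraic multiplicities:
  χ_A(x) = (x + 4)^3

Step 2 — compute geometric multiplicities via the rank-nullity identity g(λ) = n − rank(A − λI):
  rank(A − (-4)·I) = 2, so dim ker(A − (-4)·I) = n − 2 = 1

Summary:
  λ = -4: algebraic multiplicity = 3, geometric multiplicity = 1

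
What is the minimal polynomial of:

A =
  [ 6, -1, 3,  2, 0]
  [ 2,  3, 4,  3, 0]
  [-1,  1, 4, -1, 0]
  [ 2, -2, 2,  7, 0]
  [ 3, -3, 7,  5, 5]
x^2 - 10*x + 25

The characteristic polynomial is χ_A(x) = (x - 5)^5, so the eigenvalues are known. The minimal polynomial is
  m_A(x) = Π_λ (x − λ)^{k_λ}
where k_λ is the size of the *largest* Jordan block for λ (equivalently, the smallest k with (A − λI)^k v = 0 for every generalised eigenvector v of λ).

  λ = 5: largest Jordan block has size 2, contributing (x − 5)^2

So m_A(x) = (x - 5)^2 = x^2 - 10*x + 25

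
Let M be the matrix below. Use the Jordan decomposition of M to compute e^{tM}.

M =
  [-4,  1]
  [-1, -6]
e^{tM} =
  [t*exp(-5*t) + exp(-5*t), t*exp(-5*t)]
  [-t*exp(-5*t), -t*exp(-5*t) + exp(-5*t)]

Strategy: write M = P · J · P⁻¹ where J is a Jordan canonical form, so e^{tM} = P · e^{tJ} · P⁻¹, and e^{tJ} can be computed block-by-block.

M has Jordan form
J =
  [-5,  1]
  [ 0, -5]
(up to reordering of blocks).

Per-block formulas:
  For a 2×2 Jordan block J_2(-5): exp(t · J_2(-5)) = e^(-5t)·(I + t·N), where N is the 2×2 nilpotent shift.

After assembling e^{tJ} and conjugating by P, we get:

e^{tM} =
  [t*exp(-5*t) + exp(-5*t), t*exp(-5*t)]
  [-t*exp(-5*t), -t*exp(-5*t) + exp(-5*t)]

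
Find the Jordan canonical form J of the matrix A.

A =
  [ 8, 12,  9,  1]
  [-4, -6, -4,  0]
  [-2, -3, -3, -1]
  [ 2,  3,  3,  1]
J_2(0) ⊕ J_2(0)

The characteristic polynomial is
  det(x·I − A) = x^4

Eigenvalues and multiplicities (the geometric multiplicity of λ is n − rank(A − λI), which equals the number of Jordan blocks for λ):
  λ = 0: algebraic multiplicity = 4, geometric multiplicity = 2

Determining the block sizes for each eigenvalue:
  λ = 0: with am = 4 and gm = 2, the partition is not yet determined (e.g. several partitions of 4 into 2 parts exist). Let N = A − (0)·I. Computing rank(N^1) = 2, rank(N^2) = 0; the number of blocks of size ≥ j is rank(N^{j−1}) − rank(N^j), giving [2, 2]. So we have 2 block(s) of size 2 → block sizes [2, 2]

Assembling the blocks gives a Jordan form
J =
  [0, 1, 0, 0]
  [0, 0, 0, 0]
  [0, 0, 0, 1]
  [0, 0, 0, 0]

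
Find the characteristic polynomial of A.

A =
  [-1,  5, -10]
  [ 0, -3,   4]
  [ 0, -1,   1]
x^3 + 3*x^2 + 3*x + 1

Expanding det(x·I − A) (e.g. by cofactor expansion or by noting that A is similar to its Jordan form J, which has the same characteristic polynomial as A) gives
  χ_A(x) = x^3 + 3*x^2 + 3*x + 1
which factors as (x + 1)^3. The eigenvalues (with algebraic multiplicities) are λ = -1 with multiplicity 3.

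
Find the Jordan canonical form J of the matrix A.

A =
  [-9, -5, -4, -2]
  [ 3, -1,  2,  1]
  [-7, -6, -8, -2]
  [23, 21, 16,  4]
J_2(-4) ⊕ J_2(-3)

The characteristic polynomial is
  det(x·I − A) = x^4 + 14*x^3 + 73*x^2 + 168*x + 144 = (x + 3)^2*(x + 4)^2

Eigenvalues and multiplicities (the geometric multiplicity of λ is n − rank(A − λI), which equals the number of Jordan blocks for λ):
  λ = -4: algebraic multiplicity = 2, geometric multiplicity = 1
  λ = -3: algebraic multiplicity = 2, geometric multiplicity = 1

Determining the block sizes for each eigenvalue:
  λ = -4: one block (gm = 1), so the single block has size am = 2 → block sizes [2]
  λ = -3: one block (gm = 1), so the single block has size am = 2 → block sizes [2]

Assembling the blocks gives a Jordan form
J =
  [-4,  1,  0,  0]
  [ 0, -4,  0,  0]
  [ 0,  0, -3,  1]
  [ 0,  0,  0, -3]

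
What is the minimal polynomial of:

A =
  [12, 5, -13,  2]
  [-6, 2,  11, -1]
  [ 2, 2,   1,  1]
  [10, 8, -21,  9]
x^2 - 12*x + 36

The characteristic polynomial is χ_A(x) = (x - 6)^4, so the eigenvalues are known. The minimal polynomial is
  m_A(x) = Π_λ (x − λ)^{k_λ}
where k_λ is the size of the *largest* Jordan block for λ (equivalently, the smallest k with (A − λI)^k v = 0 for every generalised eigenvector v of λ).

  λ = 6: largest Jordan block has size 2, contributing (x − 6)^2

So m_A(x) = (x - 6)^2 = x^2 - 12*x + 36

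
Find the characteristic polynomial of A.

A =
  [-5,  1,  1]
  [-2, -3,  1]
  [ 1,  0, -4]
x^3 + 12*x^2 + 48*x + 64

Expanding det(x·I − A) (e.g. by cofactor expansion or by noting that A is similar to its Jordan form J, which has the same characteristic polynomial as A) gives
  χ_A(x) = x^3 + 12*x^2 + 48*x + 64
which factors as (x + 4)^3. The eigenvalues (with algebraic multiplicities) are λ = -4 with multiplicity 3.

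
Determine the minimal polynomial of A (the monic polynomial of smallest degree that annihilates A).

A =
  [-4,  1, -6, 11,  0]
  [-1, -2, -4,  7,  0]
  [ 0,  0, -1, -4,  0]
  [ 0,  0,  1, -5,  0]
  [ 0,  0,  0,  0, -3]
x^3 + 9*x^2 + 27*x + 27

The characteristic polynomial is χ_A(x) = (x + 3)^5, so the eigenvalues are known. The minimal polynomial is
  m_A(x) = Π_λ (x − λ)^{k_λ}
where k_λ is the size of the *largest* Jordan block for λ (equivalently, the smallest k with (A − λI)^k v = 0 for every generalised eigenvector v of λ).

  λ = -3: largest Jordan block has size 3, contributing (x + 3)^3

So m_A(x) = (x + 3)^3 = x^3 + 9*x^2 + 27*x + 27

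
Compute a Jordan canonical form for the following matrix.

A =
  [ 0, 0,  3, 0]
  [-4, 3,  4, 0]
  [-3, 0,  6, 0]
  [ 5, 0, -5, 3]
J_2(3) ⊕ J_1(3) ⊕ J_1(3)

The characteristic polynomial is
  det(x·I − A) = x^4 - 12*x^3 + 54*x^2 - 108*x + 81 = (x - 3)^4

Eigenvalues and multiplicities (the geometric multiplicity of λ is n − rank(A − λI), which equals the number of Jordan blocks for λ):
  λ = 3: algebraic multiplicity = 4, geometric multiplicity = 3

Determining the block sizes for each eigenvalue:
  λ = 3: 3 blocks summing to 4 forces exactly one block of size 2 and the rest size 1 → block sizes [2, 1, 1]

Assembling the blocks gives a Jordan form
J =
  [3, 1, 0, 0]
  [0, 3, 0, 0]
  [0, 0, 3, 0]
  [0, 0, 0, 3]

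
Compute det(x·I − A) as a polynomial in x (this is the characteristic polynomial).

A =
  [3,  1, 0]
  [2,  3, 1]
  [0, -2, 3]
x^3 - 9*x^2 + 27*x - 27

Expanding det(x·I − A) (e.g. by cofactor expansion or by noting that A is similar to its Jordan form J, which has the same characteristic polynomial as A) gives
  χ_A(x) = x^3 - 9*x^2 + 27*x - 27
which factors as (x - 3)^3. The eigenvalues (with algebraic multiplicities) are λ = 3 with multiplicity 3.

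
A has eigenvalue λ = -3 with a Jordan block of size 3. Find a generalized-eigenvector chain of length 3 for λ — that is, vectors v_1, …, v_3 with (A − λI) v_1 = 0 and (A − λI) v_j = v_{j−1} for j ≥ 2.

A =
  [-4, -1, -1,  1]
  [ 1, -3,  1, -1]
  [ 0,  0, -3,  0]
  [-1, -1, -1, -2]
A Jordan chain for λ = -3 of length 3:
v_1 = (-1, 0, 0, -1)ᵀ
v_2 = (-1, 1, 0, -1)ᵀ
v_3 = (1, 0, 0, 0)ᵀ

Let N = A − (-3)·I. We want v_3 with N^3 v_3 = 0 but N^2 v_3 ≠ 0; then v_{j-1} := N · v_j for j = 3, …, 2.

Pick v_3 = (1, 0, 0, 0)ᵀ.
Then v_2 = N · v_3 = (-1, 1, 0, -1)ᵀ.
Then v_1 = N · v_2 = (-1, 0, 0, -1)ᵀ.

Sanity check: (A − (-3)·I) v_1 = (0, 0, 0, 0)ᵀ = 0. ✓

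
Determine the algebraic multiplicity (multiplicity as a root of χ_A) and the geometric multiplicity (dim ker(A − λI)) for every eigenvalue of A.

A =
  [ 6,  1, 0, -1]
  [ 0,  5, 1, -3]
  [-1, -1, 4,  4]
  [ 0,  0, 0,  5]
λ = 5: alg = 4, geom = 2

Step 1 — factor the characteristic polynomial to read off the algebraic multiplicities:
  χ_A(x) = (x - 5)^4

Step 2 — compute geometric multiplicities via the rank-nullity identity g(λ) = n − rank(A − λI):
  rank(A − (5)·I) = 2, so dim ker(A − (5)·I) = n − 2 = 2

Summary:
  λ = 5: algebraic multiplicity = 4, geometric multiplicity = 2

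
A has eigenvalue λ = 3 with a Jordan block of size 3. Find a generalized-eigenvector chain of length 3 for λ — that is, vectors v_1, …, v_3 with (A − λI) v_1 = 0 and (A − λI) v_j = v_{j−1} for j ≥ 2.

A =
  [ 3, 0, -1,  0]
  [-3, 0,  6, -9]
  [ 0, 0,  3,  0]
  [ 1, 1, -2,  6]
A Jordan chain for λ = 3 of length 3:
v_1 = (0, 3, 0, -1)ᵀ
v_2 = (-1, 6, 0, -2)ᵀ
v_3 = (0, 0, 1, 0)ᵀ

Let N = A − (3)·I. We want v_3 with N^3 v_3 = 0 but N^2 v_3 ≠ 0; then v_{j-1} := N · v_j for j = 3, …, 2.

Pick v_3 = (0, 0, 1, 0)ᵀ.
Then v_2 = N · v_3 = (-1, 6, 0, -2)ᵀ.
Then v_1 = N · v_2 = (0, 3, 0, -1)ᵀ.

Sanity check: (A − (3)·I) v_1 = (0, 0, 0, 0)ᵀ = 0. ✓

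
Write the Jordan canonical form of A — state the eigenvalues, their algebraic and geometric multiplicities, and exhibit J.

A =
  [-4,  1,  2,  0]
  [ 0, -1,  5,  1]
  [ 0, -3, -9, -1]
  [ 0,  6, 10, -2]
J_3(-4) ⊕ J_1(-4)

The characteristic polynomial is
  det(x·I − A) = x^4 + 16*x^3 + 96*x^2 + 256*x + 256 = (x + 4)^4

Eigenvalues and multiplicities (the geometric multiplicity of λ is n − rank(A − λI), which equals the number of Jordan blocks for λ):
  λ = -4: algebraic multiplicity = 4, geometric multiplicity = 2

Determining the block sizes for each eigenvalue:
  λ = -4: with am = 4 and gm = 2, the partition is not yet determined (e.g. several partitions of 4 into 2 parts exist). Let N = A − (-4)·I. Computing rank(N^1) = 2, rank(N^2) = 1, rank(N^3) = 0; the number of blocks of size ≥ j is rank(N^{j−1}) − rank(N^j), giving [2, 1, 1]. So we have 1 block(s) of size 3, 1 block(s) of size 1 → block sizes [3, 1]

Assembling the blocks gives a Jordan form
J =
  [-4,  1,  0,  0]
  [ 0, -4,  1,  0]
  [ 0,  0, -4,  0]
  [ 0,  0,  0, -4]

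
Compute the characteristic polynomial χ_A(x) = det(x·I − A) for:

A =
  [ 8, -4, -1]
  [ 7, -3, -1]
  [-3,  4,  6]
x^3 - 11*x^2 + 35*x - 25

Expanding det(x·I − A) (e.g. by cofactor expansion or by noting that A is similar to its Jordan form J, which has the same characteristic polynomial as A) gives
  χ_A(x) = x^3 - 11*x^2 + 35*x - 25
which factors as (x - 5)^2*(x - 1). The eigenvalues (with algebraic multiplicities) are λ = 1 with multiplicity 1, λ = 5 with multiplicity 2.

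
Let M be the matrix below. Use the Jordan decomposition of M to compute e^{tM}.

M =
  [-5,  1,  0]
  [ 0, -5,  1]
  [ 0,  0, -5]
e^{tM} =
  [exp(-5*t), t*exp(-5*t), t^2*exp(-5*t)/2]
  [0, exp(-5*t), t*exp(-5*t)]
  [0, 0, exp(-5*t)]

Strategy: write M = P · J · P⁻¹ where J is a Jordan canonical form, so e^{tM} = P · e^{tJ} · P⁻¹, and e^{tJ} can be computed block-by-block.

M has Jordan form
J =
  [-5,  1,  0]
  [ 0, -5,  1]
  [ 0,  0, -5]
(up to reordering of blocks).

Per-block formulas:
  For a 3×3 Jordan block J_3(-5): exp(t · J_3(-5)) = e^(-5t)·(I + t·N + (t^2/2)·N^2), where N is the 3×3 nilpotent shift.

After assembling e^{tJ} and conjugating by P, we get:

e^{tM} =
  [exp(-5*t), t*exp(-5*t), t^2*exp(-5*t)/2]
  [0, exp(-5*t), t*exp(-5*t)]
  [0, 0, exp(-5*t)]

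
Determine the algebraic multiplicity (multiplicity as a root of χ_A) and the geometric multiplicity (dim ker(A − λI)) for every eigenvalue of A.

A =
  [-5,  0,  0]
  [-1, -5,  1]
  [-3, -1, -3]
λ = -5: alg = 1, geom = 1; λ = -4: alg = 2, geom = 1

Step 1 — factor the characteristic polynomial to read off the algebraic multiplicities:
  χ_A(x) = (x + 4)^2*(x + 5)

Step 2 — compute geometric multiplicities via the rank-nullity identity g(λ) = n − rank(A − λI):
  rank(A − (-5)·I) = 2, so dim ker(A − (-5)·I) = n − 2 = 1
  rank(A − (-4)·I) = 2, so dim ker(A − (-4)·I) = n − 2 = 1

Summary:
  λ = -5: algebraic multiplicity = 1, geometric multiplicity = 1
  λ = -4: algebraic multiplicity = 2, geometric multiplicity = 1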